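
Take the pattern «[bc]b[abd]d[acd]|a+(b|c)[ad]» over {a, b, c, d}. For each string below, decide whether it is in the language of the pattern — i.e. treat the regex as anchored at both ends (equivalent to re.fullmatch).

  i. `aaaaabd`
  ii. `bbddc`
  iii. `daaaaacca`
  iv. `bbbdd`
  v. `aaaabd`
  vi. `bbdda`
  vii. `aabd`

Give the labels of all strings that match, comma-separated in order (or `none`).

i, ii, iv, v, vi, vii

i → match
ii → match
iii → no match
iv → match
v → match
vi → match
vii → match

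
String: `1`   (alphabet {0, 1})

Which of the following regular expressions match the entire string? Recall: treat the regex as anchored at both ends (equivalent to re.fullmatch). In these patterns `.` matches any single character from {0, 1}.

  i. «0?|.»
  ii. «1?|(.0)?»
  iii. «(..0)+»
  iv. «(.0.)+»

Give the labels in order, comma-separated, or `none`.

i → match
ii → match
iii → no match — must end with `0`
iv → no match

i, ii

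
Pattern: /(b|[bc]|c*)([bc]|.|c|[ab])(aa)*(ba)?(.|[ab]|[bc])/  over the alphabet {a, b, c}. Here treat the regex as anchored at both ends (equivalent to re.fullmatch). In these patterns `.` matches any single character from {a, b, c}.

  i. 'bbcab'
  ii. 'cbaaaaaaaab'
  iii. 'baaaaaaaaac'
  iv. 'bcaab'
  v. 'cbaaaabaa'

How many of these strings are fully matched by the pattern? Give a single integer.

4

i → no match
ii → match
iii → match
iv → match
v → match
Total matched: 4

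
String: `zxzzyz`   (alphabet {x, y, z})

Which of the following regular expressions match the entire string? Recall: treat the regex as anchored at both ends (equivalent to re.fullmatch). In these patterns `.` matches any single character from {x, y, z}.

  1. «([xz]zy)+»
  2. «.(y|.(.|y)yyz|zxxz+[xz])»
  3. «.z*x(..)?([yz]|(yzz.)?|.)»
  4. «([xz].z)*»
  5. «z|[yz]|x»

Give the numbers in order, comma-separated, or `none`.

4

1 → no match — must end with `zy`
2 → no match
3 → no match
4 → match
5 → no match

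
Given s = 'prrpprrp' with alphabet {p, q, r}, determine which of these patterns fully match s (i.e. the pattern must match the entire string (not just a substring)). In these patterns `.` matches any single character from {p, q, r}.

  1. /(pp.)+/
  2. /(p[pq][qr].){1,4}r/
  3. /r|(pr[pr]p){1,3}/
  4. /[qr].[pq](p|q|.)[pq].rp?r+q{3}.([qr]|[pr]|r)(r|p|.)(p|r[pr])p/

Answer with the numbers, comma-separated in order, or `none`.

3

1 → no match — must start with 'pp'
2 → no match — must end with 'r'
3 → match
4 → no match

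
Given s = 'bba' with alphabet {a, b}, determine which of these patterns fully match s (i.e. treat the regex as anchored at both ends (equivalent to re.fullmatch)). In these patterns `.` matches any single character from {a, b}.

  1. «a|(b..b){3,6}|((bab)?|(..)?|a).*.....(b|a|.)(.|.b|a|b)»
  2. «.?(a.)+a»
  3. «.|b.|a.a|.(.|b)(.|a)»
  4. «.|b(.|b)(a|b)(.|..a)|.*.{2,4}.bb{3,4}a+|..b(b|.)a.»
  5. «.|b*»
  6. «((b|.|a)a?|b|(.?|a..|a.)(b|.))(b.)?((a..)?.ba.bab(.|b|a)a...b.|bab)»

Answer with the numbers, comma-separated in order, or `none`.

3

1 → no match
2 → no match
3 → match
4 → no match
5 → no match
6 → no match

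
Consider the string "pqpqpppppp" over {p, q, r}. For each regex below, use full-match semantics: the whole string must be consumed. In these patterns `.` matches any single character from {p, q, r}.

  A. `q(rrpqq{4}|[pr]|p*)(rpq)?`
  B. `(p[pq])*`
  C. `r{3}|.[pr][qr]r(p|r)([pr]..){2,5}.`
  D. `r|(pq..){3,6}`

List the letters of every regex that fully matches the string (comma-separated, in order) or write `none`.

B

A → no match — must start with "q"
B → match
C → no match
D → no match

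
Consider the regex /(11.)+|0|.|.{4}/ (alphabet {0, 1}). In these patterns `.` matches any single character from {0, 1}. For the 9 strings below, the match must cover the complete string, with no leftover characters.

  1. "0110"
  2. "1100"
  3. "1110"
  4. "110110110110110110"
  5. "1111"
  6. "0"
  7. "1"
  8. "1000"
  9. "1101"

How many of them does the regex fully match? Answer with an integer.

1 → match
2 → match
3 → match
4 → match
5 → match
6 → match
7 → match
8 → match
9 → match
Total matched: 9

9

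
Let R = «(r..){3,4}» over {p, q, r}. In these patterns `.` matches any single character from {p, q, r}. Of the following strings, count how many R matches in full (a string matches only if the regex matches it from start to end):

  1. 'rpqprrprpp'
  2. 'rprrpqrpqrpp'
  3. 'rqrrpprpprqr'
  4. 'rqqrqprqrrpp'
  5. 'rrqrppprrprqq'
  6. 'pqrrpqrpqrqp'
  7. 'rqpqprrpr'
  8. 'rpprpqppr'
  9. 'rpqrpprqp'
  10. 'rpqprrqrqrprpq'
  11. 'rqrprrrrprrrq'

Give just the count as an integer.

1. 'rpqprrprpp' → no match
2. 'rprrpqrpqrpp' → match
3. 'rqrrpprpprqr' → match
4. 'rqqrqprqrrpp' → match
5 → no match
6. 'pqrrpqrpqrqp' → no match — must start with 'r'
7. 'rqpqprrpr' → no match
8. 'rpprpqppr' → no match
9. 'rpqrpprqp' → match
10 → no match
11 → no match
Total matched: 4

4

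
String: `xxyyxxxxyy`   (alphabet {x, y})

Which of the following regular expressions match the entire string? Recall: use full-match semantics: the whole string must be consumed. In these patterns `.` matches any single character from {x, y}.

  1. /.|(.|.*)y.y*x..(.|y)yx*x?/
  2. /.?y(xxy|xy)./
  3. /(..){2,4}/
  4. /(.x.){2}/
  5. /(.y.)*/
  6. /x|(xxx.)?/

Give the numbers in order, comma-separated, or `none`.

1 → match
2 → no match
3 → no match
4 → no match
5 → no match
6 → no match

1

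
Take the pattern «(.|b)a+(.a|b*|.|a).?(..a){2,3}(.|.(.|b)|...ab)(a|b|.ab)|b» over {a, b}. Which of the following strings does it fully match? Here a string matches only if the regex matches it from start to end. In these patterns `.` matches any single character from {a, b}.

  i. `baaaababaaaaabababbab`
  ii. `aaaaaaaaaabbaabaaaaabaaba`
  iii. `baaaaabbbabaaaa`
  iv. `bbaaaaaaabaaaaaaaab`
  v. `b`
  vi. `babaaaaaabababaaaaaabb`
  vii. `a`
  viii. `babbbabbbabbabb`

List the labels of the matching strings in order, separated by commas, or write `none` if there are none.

i, ii, iii, v

i → match
ii → match
iii → match
iv → no match
v → match
vi → no match
vii → no match
viii → no match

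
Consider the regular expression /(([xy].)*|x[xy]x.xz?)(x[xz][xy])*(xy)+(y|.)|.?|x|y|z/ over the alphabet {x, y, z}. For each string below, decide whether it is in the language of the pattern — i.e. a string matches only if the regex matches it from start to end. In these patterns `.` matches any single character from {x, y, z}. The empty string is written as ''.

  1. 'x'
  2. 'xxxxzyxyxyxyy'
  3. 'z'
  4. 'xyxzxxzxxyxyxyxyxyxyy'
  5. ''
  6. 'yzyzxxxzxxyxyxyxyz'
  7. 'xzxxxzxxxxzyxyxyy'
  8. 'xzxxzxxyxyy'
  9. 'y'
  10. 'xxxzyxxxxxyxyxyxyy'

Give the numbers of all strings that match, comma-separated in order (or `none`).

1. 'x' → match
2 → match
3. 'z' → match
4 → match
5. '' → match
6 → match
7 → match
8. 'xzxxzxxyxyy' → match
9. 'y' → match
10 → match

1, 2, 3, 4, 5, 6, 7, 8, 9, 10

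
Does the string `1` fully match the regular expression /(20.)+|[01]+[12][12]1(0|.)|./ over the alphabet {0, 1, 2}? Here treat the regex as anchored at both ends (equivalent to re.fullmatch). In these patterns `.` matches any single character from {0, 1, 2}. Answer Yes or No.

Yes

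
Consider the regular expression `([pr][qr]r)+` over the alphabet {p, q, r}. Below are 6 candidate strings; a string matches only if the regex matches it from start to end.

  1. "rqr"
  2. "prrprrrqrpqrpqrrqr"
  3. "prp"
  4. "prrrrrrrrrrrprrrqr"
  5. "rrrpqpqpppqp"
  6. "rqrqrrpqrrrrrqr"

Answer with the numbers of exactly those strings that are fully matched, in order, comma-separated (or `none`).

1, 2, 4

1 → match
2 → match
3 → no match — must end with "r"
4 → match
5 → no match — must end with "r"
6 → no match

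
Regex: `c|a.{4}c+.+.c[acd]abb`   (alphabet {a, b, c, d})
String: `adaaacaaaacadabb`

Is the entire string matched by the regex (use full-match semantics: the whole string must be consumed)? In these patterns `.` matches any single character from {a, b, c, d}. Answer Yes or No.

No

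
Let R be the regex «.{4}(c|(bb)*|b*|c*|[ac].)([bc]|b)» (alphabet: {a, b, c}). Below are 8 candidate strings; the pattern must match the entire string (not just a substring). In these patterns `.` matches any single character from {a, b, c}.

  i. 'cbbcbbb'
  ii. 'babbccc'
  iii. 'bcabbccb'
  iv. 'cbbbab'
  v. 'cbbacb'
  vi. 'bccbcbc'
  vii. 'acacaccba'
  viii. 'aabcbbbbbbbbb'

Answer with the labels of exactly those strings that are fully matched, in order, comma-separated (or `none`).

i, ii, v, vi, viii

i → match
ii → match
iii → no match
iv → no match
v → match
vi → match
vii → no match
viii → match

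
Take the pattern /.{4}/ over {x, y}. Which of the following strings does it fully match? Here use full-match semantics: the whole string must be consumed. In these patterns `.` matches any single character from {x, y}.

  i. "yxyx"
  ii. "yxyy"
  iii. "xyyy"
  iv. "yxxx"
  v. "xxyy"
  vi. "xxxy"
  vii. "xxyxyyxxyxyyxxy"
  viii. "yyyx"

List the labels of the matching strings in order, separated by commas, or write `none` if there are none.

i, ii, iii, iv, v, vi, viii

i → match
ii → match
iii → match
iv → match
v → match
vi → match
vii → no match
viii → match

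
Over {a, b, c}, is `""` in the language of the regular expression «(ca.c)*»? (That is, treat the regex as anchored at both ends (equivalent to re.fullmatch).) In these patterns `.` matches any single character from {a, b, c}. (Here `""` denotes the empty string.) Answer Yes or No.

Yes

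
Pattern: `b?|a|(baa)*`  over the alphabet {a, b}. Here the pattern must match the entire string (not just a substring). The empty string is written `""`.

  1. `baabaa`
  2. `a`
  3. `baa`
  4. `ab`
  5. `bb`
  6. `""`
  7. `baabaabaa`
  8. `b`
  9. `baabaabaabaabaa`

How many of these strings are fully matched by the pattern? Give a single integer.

1 → match
2 → match
3 → match
4 → no match
5 → no match
6 → match
7 → match
8 → match
9 → match
Total matched: 7

7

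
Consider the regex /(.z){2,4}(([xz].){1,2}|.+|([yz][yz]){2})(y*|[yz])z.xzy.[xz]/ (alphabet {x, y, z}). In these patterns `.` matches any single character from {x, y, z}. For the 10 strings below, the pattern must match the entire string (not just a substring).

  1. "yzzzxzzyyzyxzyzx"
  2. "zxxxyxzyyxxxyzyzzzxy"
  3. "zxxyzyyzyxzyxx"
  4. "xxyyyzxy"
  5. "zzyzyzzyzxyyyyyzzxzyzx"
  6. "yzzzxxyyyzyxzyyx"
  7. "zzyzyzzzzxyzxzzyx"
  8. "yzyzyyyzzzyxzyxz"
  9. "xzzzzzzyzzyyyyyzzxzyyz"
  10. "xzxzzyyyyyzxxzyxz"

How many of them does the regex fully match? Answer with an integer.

1 → match
2 → no match
3 → no match
4 → no match
5 → match
6 → match
7 → no match
8 → match
9 → match
10 → match
Total matched: 6

6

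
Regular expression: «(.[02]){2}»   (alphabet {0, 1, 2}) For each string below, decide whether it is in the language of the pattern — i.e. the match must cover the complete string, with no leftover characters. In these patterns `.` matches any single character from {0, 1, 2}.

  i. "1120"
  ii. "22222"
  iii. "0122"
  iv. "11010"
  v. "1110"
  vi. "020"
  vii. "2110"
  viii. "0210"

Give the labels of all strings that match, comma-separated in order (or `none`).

viii

i → no match
ii → no match
iii → no match
iv → no match
v → no match
vi → no match
vii → no match
viii → match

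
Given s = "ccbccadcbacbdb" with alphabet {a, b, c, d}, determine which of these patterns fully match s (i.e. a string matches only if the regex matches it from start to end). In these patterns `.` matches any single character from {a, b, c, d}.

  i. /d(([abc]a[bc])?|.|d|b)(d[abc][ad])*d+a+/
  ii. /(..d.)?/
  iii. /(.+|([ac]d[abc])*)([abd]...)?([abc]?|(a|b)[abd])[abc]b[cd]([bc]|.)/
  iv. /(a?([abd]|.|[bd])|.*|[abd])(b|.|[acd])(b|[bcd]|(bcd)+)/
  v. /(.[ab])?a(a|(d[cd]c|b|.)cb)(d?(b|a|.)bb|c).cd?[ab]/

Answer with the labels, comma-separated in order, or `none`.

i → no match — must start with "d"
ii → no match
iii → match
iv → match
v → no match

iii, iv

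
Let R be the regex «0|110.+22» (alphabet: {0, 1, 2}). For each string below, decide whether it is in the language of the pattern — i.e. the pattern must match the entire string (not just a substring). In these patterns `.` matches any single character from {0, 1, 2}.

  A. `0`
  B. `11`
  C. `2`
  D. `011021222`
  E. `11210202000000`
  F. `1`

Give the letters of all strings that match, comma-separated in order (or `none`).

A

A. `0` → match
B. `11` → no match
C. `2` → no match
D. `011021222` → no match
E → no match
F. `1` → no match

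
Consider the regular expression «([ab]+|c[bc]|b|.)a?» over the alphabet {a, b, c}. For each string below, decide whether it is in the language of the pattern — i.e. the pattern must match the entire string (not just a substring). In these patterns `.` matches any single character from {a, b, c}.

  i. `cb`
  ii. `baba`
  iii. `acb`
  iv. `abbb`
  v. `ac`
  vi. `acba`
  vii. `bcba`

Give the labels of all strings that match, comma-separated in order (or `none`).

i, ii, iv

i → match
ii → match
iii → no match
iv → match
v → no match
vi → no match
vii → no match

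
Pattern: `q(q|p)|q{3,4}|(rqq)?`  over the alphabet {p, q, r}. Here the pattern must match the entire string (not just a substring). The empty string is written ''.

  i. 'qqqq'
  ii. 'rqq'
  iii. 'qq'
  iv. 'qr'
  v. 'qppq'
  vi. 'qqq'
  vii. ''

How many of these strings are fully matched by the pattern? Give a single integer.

i. 'qqqq' → match
ii. 'rqq' → match
iii. 'qq' → match
iv. 'qr' → no match
v. 'qppq' → no match
vi. 'qqq' → match
vii. '' → match
Total matched: 5

5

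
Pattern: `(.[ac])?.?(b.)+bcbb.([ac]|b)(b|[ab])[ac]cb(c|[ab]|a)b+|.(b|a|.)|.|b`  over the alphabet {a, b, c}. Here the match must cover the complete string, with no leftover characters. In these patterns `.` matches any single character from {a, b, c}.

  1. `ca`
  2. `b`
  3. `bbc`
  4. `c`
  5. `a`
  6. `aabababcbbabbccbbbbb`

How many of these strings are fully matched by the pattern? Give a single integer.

1 → match
2 → match
3 → no match
4 → match
5 → match
6 → match
Total matched: 5

5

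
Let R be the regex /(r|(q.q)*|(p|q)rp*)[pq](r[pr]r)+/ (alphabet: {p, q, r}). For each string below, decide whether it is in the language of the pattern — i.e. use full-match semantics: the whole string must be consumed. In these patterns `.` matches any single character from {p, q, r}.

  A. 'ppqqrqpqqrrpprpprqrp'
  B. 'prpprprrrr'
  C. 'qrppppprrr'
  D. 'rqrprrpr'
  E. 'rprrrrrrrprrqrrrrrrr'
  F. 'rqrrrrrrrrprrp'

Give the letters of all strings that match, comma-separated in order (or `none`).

A → no match — must end with 'r'
B → match
C → match
D → match
E → no match
F → no match — must end with 'r'

B, C, D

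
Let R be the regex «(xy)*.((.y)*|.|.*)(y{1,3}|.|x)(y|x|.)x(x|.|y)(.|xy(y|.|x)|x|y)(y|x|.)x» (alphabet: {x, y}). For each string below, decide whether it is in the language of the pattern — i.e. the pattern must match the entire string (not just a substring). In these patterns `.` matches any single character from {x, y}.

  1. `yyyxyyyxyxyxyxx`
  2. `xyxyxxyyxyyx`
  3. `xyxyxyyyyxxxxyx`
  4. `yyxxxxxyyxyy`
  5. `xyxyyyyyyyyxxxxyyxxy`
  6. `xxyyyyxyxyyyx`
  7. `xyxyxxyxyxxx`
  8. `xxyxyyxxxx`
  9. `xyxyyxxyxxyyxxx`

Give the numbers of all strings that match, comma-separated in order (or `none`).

1 → no match
2 → no match
3 → match
4 → no match — must end with `x`
5 → no match — must end with `x`
6 → match
7 → match
8 → no match
9 → no match

3, 6, 7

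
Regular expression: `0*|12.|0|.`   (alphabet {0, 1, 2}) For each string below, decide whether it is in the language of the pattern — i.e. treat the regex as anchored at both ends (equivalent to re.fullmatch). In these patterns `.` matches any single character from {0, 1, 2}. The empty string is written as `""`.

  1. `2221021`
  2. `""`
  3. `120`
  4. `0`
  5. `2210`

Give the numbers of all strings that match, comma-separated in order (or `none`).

2, 3, 4

1 → no match
2 → match
3 → match
4 → match
5 → no match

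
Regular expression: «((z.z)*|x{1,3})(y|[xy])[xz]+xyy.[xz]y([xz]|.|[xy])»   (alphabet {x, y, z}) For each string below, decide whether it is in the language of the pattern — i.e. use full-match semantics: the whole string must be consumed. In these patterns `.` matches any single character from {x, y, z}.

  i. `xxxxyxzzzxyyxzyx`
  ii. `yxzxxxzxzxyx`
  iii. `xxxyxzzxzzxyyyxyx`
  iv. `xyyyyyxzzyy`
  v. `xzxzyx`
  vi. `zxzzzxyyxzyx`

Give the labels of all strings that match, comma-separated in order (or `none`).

i → no match
ii. `yxzxxxzxzxyx` → no match
iii → match
iv. `xyyyyyxzzyy` → no match
v. `xzxzyx` → no match
vi. `zxzzzxyyxzyx` → no match

iii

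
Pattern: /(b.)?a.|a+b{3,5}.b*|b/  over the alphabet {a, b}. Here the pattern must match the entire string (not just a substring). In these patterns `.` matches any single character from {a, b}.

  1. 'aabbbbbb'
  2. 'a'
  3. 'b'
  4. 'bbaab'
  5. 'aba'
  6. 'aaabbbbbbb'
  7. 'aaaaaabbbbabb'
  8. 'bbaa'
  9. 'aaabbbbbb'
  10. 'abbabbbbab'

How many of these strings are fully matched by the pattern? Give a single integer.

1 → match
2 → no match
3 → match
4 → no match
5 → no match
6 → match
7 → match
8 → match
9 → match
10 → no match
Total matched: 6

6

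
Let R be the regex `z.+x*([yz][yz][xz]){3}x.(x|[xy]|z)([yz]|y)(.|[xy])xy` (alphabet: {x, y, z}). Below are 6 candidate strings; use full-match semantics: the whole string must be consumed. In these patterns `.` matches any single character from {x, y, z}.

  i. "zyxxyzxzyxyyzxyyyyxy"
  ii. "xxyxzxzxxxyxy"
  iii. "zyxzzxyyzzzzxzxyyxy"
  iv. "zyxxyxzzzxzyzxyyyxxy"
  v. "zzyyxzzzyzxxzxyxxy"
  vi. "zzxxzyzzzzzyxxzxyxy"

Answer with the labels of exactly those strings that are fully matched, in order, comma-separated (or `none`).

i → match
ii → no match — must start with "z"
iii → match
iv → no match
v → match
vi → no match

i, iii, v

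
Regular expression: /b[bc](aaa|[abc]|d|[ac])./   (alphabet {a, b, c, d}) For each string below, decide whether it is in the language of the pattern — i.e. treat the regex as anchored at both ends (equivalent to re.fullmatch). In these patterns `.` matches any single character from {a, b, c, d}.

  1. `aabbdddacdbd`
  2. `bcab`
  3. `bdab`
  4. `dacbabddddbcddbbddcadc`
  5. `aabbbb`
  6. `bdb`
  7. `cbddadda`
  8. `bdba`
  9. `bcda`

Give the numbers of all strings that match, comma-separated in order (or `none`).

2, 9

1 → no match — must start with `b`
2 → match
3 → no match
4 → no match — must start with `b`
5 → no match — must start with `b`
6 → no match
7 → no match — must start with `b`
8 → no match
9 → match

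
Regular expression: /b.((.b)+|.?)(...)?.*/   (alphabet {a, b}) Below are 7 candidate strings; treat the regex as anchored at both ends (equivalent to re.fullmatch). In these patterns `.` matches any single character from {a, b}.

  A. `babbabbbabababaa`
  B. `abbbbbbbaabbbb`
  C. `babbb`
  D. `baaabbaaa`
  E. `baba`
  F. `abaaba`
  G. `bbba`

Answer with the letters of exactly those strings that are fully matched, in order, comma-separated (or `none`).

A, C, D, E, G

A → match
B → no match — must start with `b`
C. `babbb` → match
D. `baaabbaaa` → match
E. `baba` → match
F. `abaaba` → no match — must start with `b`
G. `bbba` → match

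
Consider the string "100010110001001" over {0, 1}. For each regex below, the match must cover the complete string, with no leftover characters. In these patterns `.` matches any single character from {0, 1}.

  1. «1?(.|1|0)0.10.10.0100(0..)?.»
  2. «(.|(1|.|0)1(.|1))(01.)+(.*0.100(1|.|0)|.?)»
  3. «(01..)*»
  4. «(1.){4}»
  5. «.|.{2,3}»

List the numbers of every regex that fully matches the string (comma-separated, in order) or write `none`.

1

1 → match
2 → no match
3 → no match
4 → no match
5 → no match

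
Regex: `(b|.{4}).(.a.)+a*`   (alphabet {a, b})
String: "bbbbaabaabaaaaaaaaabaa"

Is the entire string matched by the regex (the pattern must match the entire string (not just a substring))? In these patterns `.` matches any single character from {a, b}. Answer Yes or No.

No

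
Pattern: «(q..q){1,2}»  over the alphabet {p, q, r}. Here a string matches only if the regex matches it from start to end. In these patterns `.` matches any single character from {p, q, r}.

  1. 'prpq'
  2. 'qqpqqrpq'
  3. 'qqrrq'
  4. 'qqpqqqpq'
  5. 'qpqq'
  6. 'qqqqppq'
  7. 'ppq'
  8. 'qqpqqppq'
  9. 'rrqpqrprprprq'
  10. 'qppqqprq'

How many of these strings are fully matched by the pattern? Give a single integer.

1. 'prpq' → no match — must start with 'q'
2. 'qqpqqrpq' → match
3. 'qqrrq' → no match
4. 'qqpqqqpq' → match
5. 'qpqq' → match
6. 'qqqqppq' → no match
7. 'ppq' → no match — must start with 'q'
8. 'qqpqqppq' → match
9 → no match — must start with 'q'
10. 'qppqqprq' → match
Total matched: 5

5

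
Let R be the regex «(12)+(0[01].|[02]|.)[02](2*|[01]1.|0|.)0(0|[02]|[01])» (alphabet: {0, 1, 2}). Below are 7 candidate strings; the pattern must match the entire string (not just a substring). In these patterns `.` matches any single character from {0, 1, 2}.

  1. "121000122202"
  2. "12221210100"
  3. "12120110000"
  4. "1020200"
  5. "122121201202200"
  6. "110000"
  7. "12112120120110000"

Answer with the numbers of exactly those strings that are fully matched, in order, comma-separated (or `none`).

1 → no match
2 → no match
3 → match
4 → no match — must start with "12"
5 → no match
6 → no match — must start with "12"
7 → no match

3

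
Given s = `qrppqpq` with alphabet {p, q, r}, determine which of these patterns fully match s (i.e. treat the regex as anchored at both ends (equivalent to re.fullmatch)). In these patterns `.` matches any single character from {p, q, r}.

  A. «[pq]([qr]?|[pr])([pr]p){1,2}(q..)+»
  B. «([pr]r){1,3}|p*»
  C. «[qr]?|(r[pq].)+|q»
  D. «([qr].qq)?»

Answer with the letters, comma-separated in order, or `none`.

A

A → match
B → no match
C → no match
D → no match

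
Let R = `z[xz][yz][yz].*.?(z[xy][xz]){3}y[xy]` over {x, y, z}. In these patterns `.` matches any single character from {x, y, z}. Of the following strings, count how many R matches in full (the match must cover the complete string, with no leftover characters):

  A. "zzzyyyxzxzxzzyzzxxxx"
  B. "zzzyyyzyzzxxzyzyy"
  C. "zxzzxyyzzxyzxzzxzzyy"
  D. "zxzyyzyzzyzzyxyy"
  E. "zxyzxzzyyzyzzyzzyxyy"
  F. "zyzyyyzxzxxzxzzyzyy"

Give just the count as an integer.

3

A → no match
B → match
C → no match
D → match
E → match
F → no match
Total matched: 3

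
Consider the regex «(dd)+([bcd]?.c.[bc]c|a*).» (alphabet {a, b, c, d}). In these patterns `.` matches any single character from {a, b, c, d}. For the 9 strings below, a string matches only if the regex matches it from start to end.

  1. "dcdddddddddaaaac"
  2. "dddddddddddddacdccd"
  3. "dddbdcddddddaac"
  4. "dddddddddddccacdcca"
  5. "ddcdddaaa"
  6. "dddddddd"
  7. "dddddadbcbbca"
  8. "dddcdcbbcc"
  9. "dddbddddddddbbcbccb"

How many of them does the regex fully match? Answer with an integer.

1

1 → no match — must start with "dd"
2 → match
3 → no match
4 → no match
5 → no match
6 → no match
7 → no match
8 → no match
9 → no match
Total matched: 1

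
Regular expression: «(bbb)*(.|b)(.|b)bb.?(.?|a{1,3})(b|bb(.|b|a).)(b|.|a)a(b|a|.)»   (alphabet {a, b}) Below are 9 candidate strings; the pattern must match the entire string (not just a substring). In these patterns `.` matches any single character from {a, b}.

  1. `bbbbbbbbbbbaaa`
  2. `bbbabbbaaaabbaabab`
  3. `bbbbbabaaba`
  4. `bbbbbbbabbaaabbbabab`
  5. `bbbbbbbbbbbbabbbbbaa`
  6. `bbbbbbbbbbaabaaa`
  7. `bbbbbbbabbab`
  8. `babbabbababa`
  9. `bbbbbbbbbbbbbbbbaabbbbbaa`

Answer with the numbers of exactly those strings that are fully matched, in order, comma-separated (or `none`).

1 → match
2 → match
3. `bbbbbabaaba` → no match
4 → match
5 → match
6 → match
7. `bbbbbbbabbab` → match
8. `babbabbababa` → no match
9 → match

1, 2, 4, 5, 6, 7, 9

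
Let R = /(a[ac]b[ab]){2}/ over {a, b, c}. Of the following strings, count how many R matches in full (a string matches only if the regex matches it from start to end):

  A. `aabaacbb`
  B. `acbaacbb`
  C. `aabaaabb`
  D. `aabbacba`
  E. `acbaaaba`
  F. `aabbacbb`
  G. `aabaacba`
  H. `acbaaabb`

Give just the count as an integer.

8

A. `aabaacbb` → match
B. `acbaacbb` → match
C. `aabaaabb` → match
D. `aabbacba` → match
E. `acbaaaba` → match
F. `aabbacbb` → match
G. `aabaacba` → match
H. `acbaaabb` → match
Total matched: 8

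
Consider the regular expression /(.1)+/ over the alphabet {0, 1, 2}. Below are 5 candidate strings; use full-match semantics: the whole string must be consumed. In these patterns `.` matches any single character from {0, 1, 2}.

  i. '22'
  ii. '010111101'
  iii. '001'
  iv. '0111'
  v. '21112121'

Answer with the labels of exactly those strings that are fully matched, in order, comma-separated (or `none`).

i → no match — must end with '1'
ii → no match
iii → no match
iv → match
v → match

iv, v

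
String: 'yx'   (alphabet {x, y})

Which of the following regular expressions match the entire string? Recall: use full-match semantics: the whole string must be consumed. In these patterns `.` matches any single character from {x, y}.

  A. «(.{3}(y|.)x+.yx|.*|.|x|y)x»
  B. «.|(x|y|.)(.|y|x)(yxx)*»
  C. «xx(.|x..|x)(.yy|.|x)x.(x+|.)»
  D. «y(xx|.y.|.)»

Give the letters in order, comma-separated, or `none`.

A → match
B → match
C → no match — must start with 'xx'
D → match

A, B, D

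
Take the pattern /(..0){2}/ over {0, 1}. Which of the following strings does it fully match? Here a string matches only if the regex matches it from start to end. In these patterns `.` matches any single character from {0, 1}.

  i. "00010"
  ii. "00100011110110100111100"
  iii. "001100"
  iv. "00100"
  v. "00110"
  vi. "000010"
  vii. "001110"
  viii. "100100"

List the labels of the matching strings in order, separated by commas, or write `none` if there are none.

vi, viii

i → no match
ii → no match
iii → no match
iv → no match
v → no match
vi → match
vii → no match
viii → match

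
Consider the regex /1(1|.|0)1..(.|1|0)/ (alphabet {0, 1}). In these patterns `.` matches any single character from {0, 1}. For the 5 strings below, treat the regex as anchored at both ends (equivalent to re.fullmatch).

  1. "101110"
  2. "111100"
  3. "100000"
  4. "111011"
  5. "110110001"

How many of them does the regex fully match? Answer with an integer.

3

1. "101110" → match
2. "111100" → match
3. "100000" → no match
4. "111011" → match
5. "110110001" → no match
Total matched: 3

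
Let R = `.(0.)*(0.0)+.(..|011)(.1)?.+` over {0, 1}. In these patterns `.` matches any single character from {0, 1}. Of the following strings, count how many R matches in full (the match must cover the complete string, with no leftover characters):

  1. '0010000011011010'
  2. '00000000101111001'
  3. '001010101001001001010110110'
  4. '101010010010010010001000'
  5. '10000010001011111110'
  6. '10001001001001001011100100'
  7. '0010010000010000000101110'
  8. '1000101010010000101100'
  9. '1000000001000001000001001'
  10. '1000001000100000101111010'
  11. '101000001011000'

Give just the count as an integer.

11

1 → match
2 → match
3 → match
4 → match
5 → match
6 → match
7 → match
8 → match
9 → match
10 → match
11 → match
Total matched: 11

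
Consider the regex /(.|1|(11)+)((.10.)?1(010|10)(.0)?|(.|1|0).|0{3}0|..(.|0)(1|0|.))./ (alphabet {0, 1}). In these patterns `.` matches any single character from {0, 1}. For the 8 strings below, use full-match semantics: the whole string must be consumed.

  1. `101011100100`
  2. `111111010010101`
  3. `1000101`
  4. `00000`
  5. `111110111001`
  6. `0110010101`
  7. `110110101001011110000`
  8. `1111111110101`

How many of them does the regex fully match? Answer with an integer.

1 → no match
2 → match
3 → no match
4 → no match
5 → no match
6 → match
7 → no match
8 → match
Total matched: 3

3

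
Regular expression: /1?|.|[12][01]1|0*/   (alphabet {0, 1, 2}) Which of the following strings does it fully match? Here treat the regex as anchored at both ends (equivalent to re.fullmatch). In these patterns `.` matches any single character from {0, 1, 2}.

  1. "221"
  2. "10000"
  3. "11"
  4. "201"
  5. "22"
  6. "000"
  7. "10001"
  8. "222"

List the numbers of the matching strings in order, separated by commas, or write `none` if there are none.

1. "221" → no match
2. "10000" → no match
3. "11" → no match
4. "201" → match
5. "22" → no match
6. "000" → match
7. "10001" → no match
8. "222" → no match

4, 6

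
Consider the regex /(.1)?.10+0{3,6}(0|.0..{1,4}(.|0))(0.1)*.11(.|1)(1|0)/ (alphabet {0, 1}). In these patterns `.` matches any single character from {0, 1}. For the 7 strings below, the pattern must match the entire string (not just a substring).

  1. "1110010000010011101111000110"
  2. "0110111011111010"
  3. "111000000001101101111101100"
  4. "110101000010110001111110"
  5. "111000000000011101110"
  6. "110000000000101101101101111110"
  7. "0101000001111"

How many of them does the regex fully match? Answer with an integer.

1

1 → no match
2 → no match
3 → no match
4 → no match
5 → no match
6 → match
7 → no match
Total matched: 1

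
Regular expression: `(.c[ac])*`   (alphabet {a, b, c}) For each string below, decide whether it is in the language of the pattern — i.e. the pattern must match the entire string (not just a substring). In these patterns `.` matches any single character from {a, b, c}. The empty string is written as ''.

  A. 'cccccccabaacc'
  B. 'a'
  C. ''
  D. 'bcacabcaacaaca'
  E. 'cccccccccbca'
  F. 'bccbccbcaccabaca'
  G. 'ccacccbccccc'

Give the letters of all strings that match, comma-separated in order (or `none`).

A → no match
B. 'a' → no match
C. '' → match
D → no match
E. 'cccccccccbca' → match
F → no match
G. 'ccacccbccccc' → match

C, E, G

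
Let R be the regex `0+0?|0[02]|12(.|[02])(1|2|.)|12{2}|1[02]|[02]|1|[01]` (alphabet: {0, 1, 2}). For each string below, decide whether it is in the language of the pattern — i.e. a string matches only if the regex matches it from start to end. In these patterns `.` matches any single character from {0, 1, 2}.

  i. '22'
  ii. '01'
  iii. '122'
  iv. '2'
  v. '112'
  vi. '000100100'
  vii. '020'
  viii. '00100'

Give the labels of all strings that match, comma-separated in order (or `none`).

iii, iv

i. '22' → no match
ii. '01' → no match
iii. '122' → match
iv. '2' → match
v. '112' → no match
vi. '000100100' → no match
vii. '020' → no match
viii. '00100' → no match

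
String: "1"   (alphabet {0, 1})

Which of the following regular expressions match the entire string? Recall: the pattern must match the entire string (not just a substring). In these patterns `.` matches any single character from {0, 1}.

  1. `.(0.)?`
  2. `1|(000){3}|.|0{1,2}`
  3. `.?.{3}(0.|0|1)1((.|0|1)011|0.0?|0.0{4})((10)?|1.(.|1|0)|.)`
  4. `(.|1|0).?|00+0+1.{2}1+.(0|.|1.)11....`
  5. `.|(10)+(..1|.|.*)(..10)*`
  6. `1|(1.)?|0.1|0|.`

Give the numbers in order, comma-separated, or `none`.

1, 2, 4, 5, 6

1 → match
2 → match
3 → no match
4 → match
5 → match
6 → match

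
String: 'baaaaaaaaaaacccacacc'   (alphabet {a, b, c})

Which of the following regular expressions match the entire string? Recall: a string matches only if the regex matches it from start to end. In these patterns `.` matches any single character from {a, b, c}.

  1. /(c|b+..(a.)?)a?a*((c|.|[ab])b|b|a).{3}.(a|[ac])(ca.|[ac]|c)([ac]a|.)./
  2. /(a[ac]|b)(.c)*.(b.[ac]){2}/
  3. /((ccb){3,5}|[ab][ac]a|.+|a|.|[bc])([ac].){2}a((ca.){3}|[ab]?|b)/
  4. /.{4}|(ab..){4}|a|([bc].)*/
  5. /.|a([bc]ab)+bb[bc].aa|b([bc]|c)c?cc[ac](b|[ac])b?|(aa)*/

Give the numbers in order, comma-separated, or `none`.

1

1 → match
2 → no match
3 → no match
4 → no match
5 → no match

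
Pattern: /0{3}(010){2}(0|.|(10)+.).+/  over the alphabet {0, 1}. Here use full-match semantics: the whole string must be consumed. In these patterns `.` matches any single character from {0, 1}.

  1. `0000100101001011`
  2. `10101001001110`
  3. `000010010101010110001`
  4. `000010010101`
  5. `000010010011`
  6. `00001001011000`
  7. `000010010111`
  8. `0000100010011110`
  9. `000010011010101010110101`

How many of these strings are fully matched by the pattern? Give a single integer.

6

1 → match
2 → no match — must start with `0`
3 → match
4 → match
5 → match
6 → match
7 → match
8 → no match
9 → no match
Total matched: 6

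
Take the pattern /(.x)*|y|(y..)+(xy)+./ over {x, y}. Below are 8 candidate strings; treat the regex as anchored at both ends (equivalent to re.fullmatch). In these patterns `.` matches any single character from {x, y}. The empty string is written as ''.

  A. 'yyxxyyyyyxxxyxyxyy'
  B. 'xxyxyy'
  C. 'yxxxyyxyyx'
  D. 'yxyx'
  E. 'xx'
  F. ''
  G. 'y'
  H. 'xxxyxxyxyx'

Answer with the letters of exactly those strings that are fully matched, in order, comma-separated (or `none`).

D, E, F, G

A → no match
B. 'xxyxyy' → no match
C. 'yxxxyyxyyx' → no match
D. 'yxyx' → match
E. 'xx' → match
F. '' → match
G. 'y' → match
H. 'xxxyxxyxyx' → no match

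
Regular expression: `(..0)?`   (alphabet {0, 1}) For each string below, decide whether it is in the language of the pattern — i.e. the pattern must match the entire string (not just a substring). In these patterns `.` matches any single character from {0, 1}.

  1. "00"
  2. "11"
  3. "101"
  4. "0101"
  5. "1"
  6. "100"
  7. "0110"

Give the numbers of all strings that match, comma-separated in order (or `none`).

6

1. "00" → no match
2. "11" → no match
3. "101" → no match
4. "0101" → no match
5. "1" → no match
6. "100" → match
7. "0110" → no match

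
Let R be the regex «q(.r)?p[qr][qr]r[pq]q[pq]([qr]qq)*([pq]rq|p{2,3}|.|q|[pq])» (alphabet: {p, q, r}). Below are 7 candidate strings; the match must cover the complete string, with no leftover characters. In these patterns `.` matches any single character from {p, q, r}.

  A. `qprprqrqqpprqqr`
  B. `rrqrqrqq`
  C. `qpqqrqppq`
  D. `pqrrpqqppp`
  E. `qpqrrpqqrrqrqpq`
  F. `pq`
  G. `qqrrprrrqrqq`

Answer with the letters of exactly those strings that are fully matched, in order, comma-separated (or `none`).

A → no match
B → no match — must start with `q`
C → no match
D → no match — must start with `q`
E → no match
F → no match — must start with `q`
G → no match

none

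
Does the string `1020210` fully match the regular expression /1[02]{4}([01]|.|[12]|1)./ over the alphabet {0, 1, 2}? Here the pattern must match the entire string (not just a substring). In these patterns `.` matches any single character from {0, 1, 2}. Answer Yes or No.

Yes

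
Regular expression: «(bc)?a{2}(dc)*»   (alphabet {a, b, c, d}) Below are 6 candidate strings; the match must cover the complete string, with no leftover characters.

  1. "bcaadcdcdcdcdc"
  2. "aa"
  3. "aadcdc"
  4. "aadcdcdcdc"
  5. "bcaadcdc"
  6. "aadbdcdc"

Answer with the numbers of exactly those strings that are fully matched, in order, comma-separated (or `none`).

1 → match
2. "aa" → match
3. "aadcdc" → match
4. "aadcdcdcdc" → match
5. "bcaadcdc" → match
6. "aadbdcdc" → no match

1, 2, 3, 4, 5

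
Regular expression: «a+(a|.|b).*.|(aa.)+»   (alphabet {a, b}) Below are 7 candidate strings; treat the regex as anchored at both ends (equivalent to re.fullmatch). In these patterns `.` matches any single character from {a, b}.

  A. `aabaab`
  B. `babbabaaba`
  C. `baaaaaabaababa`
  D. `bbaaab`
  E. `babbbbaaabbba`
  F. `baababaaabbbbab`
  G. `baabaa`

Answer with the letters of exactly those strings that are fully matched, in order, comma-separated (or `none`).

A

A → match
B → no match
C → no match
D → no match
E → no match
F → no match
G → no match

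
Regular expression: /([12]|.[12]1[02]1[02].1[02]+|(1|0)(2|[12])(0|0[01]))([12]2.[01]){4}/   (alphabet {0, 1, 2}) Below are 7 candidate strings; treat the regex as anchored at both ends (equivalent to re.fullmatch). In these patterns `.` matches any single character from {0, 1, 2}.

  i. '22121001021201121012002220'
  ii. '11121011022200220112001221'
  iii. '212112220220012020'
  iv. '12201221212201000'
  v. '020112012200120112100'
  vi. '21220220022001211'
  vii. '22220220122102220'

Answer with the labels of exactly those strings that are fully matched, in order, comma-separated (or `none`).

i, ii, vi, vii

i → match
ii → match
iii → no match
iv → no match
v → no match
vi → match
vii → match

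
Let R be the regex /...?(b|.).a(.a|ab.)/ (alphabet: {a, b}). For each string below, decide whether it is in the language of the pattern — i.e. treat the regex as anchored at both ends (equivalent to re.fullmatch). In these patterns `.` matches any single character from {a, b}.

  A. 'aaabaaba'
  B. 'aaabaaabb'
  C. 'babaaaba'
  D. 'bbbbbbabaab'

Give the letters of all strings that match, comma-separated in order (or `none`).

A → match
B → match
C → match
D → no match

A, B, C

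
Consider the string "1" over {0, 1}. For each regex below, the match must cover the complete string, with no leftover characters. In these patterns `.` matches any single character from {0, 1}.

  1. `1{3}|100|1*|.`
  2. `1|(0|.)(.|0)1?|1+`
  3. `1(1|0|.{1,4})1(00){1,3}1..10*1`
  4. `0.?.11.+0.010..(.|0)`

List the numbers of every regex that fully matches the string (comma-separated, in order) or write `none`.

1, 2

1 → match
2 → match
3 → no match
4 → no match — must start with "0"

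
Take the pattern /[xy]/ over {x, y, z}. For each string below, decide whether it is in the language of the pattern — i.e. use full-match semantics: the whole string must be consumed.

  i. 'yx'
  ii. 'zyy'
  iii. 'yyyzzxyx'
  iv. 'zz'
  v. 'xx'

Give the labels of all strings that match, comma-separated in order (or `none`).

none

i. 'yx' → no match
ii. 'zyy' → no match
iii. 'yyyzzxyx' → no match
iv. 'zz' → no match
v. 'xx' → no match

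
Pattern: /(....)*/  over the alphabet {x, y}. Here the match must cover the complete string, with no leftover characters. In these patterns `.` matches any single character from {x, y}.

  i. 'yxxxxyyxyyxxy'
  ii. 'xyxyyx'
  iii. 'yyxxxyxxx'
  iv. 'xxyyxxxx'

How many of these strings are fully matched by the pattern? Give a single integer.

1

i → no match
ii → no match
iii → no match
iv → match
Total matched: 1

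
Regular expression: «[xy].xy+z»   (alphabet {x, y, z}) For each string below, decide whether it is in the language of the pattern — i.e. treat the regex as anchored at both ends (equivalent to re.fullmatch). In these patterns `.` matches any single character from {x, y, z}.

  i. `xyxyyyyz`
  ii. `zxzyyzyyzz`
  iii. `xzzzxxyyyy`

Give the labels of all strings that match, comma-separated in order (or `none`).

i

i → match
ii → no match — must end with `yz`
iii → no match — must end with `yz`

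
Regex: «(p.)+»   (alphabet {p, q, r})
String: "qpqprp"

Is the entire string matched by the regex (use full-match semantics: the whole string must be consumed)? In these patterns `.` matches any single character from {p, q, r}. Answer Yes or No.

No

Every match must start with "p", but "qpqprp" does not.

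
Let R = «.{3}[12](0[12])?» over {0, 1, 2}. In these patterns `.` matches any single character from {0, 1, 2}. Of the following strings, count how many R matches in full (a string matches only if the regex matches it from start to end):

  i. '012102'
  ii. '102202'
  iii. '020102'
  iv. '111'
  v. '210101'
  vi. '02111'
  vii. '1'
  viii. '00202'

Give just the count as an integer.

4

i. '012102' → match
ii. '102202' → match
iii. '020102' → match
iv. '111' → no match
v. '210101' → match
vi. '02111' → no match
vii. '1' → no match
viii. '00202' → no match
Total matched: 4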